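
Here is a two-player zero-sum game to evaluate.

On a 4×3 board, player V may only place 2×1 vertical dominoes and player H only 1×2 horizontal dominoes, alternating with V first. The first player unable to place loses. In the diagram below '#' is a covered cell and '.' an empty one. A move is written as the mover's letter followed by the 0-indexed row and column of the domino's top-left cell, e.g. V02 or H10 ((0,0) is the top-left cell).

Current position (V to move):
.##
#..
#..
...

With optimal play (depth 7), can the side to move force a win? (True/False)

[.##/#../#../...] V move#1: V11:+1/.##/##./##./...*, V12:+1/.##/#.#/#.#/..., V21:+1/.##/#../##./.#., V22:+1/.##/#../#.#/..#
[.##/##./##./...] H move#2: H30:-1/.##/##./##./##.*, H31:-1/.##/##./##./.##
[.##/##./##./##.] V move#3: V12:+1/.##/###/###/##.*, V22:+1/.##/##./###/###
[.##/###/###/##.] end (terminal -1, H#4); searched .##/#../#../... to 7

V winning at [.##/#../#../...]: True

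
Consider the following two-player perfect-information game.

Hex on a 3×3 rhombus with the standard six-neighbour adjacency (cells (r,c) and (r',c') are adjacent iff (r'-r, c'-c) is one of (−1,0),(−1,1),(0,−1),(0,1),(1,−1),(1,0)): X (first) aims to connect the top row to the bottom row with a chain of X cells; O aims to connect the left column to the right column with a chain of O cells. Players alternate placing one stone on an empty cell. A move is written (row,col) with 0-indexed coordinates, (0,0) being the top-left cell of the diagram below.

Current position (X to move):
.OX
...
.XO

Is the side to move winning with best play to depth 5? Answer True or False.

p1 X@[.OX/.../.XO]: (0,0)[XOX/.../.XO]+1* (1,0)[.OX/X../.XO]+1 (1,1)[.OX/.X./.XO]+1 (1,2)[.OX/..X/.XO]+1 (2,0)[.OX/.../XXO]+1
p2 O@[XOX/.../.XO]: (1,0)[XOX/O../.XO]-1* (1,1)[XOX/.O./.XO]-1 (1,2)[XOX/..O/.XO]-1 (2,0)[XOX/.../OXO]-1
p3 X@[XOX/O../.XO]: (1,1)[XOX/OX./.XO]+1* (1,2)[XOX/O.X/.XO]+1 (2,0)[XOX/O../XXO]+1
p4 O@[XOX/OX./.XO] terminal -1; root [.OX/.../.XO] d5

X winning at [.OX/.../.XO]: True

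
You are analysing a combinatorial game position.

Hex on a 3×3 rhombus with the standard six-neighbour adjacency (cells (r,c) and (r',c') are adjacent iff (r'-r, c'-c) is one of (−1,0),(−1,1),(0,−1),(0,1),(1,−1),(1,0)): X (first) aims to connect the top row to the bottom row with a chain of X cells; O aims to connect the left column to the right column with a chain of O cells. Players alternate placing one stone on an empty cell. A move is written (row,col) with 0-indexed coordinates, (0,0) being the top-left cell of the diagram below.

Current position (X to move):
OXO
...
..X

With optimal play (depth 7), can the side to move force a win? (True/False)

X winning at [OXO/.../..X]: True

[OXO/.../..X] X move#1: (1,0):+1/OXO/X../..X*, (1,1):+1/OXO/.X./..X, (1,2):-1/OXO/..X/..X, (2,0):+1/OXO/.../X.X, (2,1):-1/OXO/.../.XX
[OXO/X../..X] O move#2: (1,1):-1/OXO/XO./..X*, (1,2):-1/OXO/X.O/..X, (2,0):-1/OXO/X../O.X, (2,1):-1/OXO/X../.OX
[OXO/XO./..X] X move#3: (1,2):-1/OXO/XOX/..X, (2,0):+1/OXO/XO./X.X*, (2,1):-1/OXO/XO./.XX
[OXO/XO./X.X] end (terminal -1, O#4); searched OXO/.../..X to 7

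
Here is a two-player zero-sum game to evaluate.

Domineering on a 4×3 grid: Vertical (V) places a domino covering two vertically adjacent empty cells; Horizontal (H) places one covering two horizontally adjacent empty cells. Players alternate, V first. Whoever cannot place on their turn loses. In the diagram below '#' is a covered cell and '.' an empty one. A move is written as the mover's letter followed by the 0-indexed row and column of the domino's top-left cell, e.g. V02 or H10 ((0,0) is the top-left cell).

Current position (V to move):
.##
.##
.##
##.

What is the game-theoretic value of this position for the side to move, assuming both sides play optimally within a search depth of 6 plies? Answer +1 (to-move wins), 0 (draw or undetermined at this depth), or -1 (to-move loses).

value(.##/.##/.##/##., V) = +1

p1 V@[.##/.##/.##/##.]: V00[###/###/.##/##.]+1* V10[.##/###/###/##.]+1
p2 H@[###/###/.##/##.] terminal -1; root [.##/.##/.##/##.] d6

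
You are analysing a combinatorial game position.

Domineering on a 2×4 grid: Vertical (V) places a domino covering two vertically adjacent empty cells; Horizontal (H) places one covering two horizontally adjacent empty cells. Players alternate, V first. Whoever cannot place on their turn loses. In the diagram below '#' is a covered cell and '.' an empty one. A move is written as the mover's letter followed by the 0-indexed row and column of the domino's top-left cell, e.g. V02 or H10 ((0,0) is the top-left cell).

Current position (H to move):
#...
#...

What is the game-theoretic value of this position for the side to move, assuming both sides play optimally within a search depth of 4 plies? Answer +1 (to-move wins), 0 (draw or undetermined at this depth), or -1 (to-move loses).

[#.../#...] H move#1: H01:+1/###./#...*, H02:+1/#.##/#..., H11:+1/#.../###., H12:+1/#.../#.##
[###./#...] V move#2: V03:-1/####/#..#*
[####/#..#] H move#3: H11:+1/####/####*
[####/####] end (terminal -1, V#4); searched #.../#... to 4

value(#.../#..., H) = +1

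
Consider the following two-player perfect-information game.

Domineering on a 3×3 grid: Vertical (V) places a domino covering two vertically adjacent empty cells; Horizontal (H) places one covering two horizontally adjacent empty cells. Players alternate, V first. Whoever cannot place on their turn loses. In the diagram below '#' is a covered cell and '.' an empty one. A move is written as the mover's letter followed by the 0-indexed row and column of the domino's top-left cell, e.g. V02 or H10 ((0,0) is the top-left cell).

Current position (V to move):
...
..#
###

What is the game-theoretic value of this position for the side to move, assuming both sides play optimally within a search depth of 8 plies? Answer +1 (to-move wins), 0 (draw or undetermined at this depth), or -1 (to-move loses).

p1 V@[.../..#/###]: V00[#../#.#/###]-1 V01[.#./.##/###]+1*
p2 H@[.#./.##/###] terminal -1; root [.../..#/###] d8

value(.../..#/###, V) = +1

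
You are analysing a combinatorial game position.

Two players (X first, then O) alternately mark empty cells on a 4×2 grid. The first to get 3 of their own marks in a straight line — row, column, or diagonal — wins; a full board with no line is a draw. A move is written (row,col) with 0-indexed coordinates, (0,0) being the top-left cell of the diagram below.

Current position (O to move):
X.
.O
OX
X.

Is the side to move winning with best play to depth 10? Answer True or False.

ply 1, O at X./.O/OX/X. | (0,1)=+0→XO/.O/OX/X.*; (1,0)=+0→X./OO/OX/X.; (3,1)=+0→X./.O/OX/XO
ply 2, X at XO/.O/OX/X. | (1,0)=+0→XO/XO/OX/X.*; (3,1)=+0→XO/.O/OX/XX
ply 3, O at XO/XO/OX/X. | (3,1)=+0→XO/XO/OX/XO*
ply 4: XO/XO/OX/XO is terminal +0 (X); from X./.O/OX/X. depth 10

O winning at [X./.O/OX/X.]: False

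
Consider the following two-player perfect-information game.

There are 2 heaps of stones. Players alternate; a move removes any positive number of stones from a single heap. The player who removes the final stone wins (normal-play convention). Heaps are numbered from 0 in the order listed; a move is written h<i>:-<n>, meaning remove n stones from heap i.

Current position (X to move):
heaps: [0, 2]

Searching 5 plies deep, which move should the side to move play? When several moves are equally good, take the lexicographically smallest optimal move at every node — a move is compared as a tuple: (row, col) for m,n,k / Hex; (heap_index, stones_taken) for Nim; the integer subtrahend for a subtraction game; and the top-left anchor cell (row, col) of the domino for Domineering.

p1 X@[(0,2)]: h1:-1[(0,1)]-1 h1:-2[(0,0)]+1*
p2 O@[(0,0)] terminal -1; root [(0,2)] d5

X's best at [(0,2)]: h1:-2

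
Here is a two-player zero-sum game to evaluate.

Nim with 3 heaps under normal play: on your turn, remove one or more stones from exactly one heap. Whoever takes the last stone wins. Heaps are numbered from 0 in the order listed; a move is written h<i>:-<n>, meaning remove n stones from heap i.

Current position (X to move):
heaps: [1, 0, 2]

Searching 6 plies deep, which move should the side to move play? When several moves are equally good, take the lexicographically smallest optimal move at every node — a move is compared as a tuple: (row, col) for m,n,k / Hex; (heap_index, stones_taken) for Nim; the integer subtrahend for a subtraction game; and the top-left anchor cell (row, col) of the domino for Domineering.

ply 1, X at (1,0,2) | h0:-1=-1→(0,0,2); h2:-1=+1→(1,0,1)*; h2:-2=-1→(1,0,0)
ply 2, O at (1,0,1) | h0:-1=-1→(0,0,1)*; h2:-1=-1→(1,0,0)
ply 3, X at (0,0,1) | h2:-1=+1→(0,0,0)*
ply 4: (0,0,0) is terminal -1 (O); from (1,0,2) depth 6

X's best at [(1,0,2)]: h2:-1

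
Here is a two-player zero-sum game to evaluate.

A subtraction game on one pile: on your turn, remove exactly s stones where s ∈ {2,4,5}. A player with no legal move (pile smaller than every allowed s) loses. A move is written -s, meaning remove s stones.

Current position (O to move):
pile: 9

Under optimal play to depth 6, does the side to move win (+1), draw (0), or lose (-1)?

value(9, O) = +1

[9] O move#1: -2:+1/7*, -4:-1/5, -5:-1/4
[7] X move#2: -2:-1/5*, -4:-1/3, -5:-1/2
[5] O move#3: -2:-1/3, -4:+1/1*, -5:+1/0
[1] end (terminal -1, X#4); searched 9 to 6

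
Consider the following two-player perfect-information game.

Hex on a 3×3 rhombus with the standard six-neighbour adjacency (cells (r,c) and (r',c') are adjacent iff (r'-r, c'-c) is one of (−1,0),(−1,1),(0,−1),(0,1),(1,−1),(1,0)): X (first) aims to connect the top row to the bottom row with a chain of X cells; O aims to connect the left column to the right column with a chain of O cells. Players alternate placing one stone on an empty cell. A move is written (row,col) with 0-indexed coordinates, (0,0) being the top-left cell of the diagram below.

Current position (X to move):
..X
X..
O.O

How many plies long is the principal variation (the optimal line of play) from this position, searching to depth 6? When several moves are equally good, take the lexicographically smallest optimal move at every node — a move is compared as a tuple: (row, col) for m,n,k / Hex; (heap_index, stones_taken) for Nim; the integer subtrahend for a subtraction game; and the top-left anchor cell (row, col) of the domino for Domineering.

p1 X@[..X/X../O.O]: (0,0)[X.X/X../O.O]-1 (0,1)[.XX/X../O.O]-1 (1,1)[..X/XX./O.O]-1 (1,2)[..X/X.X/O.O]-1 (2,1)[..X/X../OXO]+1*
p2 O@[..X/X../OXO]: (0,0)[O.X/X../OXO]-1* (0,1)[.OX/X../OXO]-1 (1,1)[..X/XO./OXO]-1 (1,2)[..X/X.O/OXO]-1
p3 X@[O.X/X../OXO]: (0,1)[OXX/X../OXO]+1* (1,1)[O.X/XX./OXO]+1 (1,2)[O.X/X.X/OXO]+1
p4 O@[OXX/X../OXO]: (1,1)[OXX/XO./OXO]-1* (1,2)[OXX/X.O/OXO]-1
p5 X@[OXX/XO./OXO]: (1,2)[OXX/XOX/OXO]+1*
p6 O@[OXX/XOX/OXO] terminal -1; root [..X/X../O.O] d6

PV length from [..X/X../O.O]: 5 plies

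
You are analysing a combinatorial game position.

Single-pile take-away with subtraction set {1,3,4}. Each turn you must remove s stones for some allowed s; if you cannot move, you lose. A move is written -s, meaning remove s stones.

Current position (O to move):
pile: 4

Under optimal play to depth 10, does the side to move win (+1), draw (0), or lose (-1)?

value(4, O) = +1

[4] O move#1: -1:-1/3, -3:-1/1, -4:+1/0*
[0] end (terminal -1, X#2); searched 4 to 10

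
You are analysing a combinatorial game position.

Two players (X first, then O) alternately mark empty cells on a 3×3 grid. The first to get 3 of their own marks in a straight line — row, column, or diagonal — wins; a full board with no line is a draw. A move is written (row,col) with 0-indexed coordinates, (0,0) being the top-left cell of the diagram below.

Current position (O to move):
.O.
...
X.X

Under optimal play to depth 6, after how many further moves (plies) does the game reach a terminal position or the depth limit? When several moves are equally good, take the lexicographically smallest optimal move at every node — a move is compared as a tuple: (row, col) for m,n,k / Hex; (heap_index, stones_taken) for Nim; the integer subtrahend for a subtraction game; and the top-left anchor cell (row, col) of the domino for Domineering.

PV length from [.O./.../X.X]: 4 plies

p1 O@[.O./.../X.X]: (0,0)[OO./.../X.X]-1* (0,2)[.OO/.../X.X]-1 (1,0)[.O./O../X.X]-1 (1,1)[.O./.O./X.X]-1 (1,2)[.O./..O/X.X]-1 (2,1)[.O./.../XOX]-1
p2 X@[OO./.../X.X]: (0,2)[OOX/.../X.X]+1* (1,0)[OO./X../X.X]-1 (1,1)[OO./.X./X.X]-1 (1,2)[OO./..X/X.X]-1 (2,1)[OO./.../XXX]+1
p3 O@[OOX/.../X.X]: (1,0)[OOX/O../X.X]-1* (1,1)[OOX/.O./X.X]-1 (1,2)[OOX/..O/X.X]-1 (2,1)[OOX/.../XOX]-1
p4 X@[OOX/O../X.X]: (1,1)[OOX/OX./X.X]+1* (1,2)[OOX/O.X/X.X]+1 (2,1)[OOX/O../XXX]+1
p5 O@[OOX/OX./X.X] terminal -1; root [.O./.../X.X] d6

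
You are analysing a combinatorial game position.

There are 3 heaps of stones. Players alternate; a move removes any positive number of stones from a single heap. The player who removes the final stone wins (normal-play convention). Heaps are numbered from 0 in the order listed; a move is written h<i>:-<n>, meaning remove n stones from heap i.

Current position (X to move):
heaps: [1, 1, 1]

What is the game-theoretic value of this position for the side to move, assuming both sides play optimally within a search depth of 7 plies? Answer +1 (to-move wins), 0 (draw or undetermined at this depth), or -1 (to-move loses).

value((1,1,1), X) = +1

ply 1, X at (1,1,1) | h0:-1=+1→(0,1,1)*; h1:-1=+1→(1,0,1); h2:-1=+1→(1,1,0)
ply 2, O at (0,1,1) | h1:-1=-1→(0,0,1)*; h2:-1=-1→(0,1,0)
ply 3, X at (0,0,1) | h2:-1=+1→(0,0,0)*
ply 4: (0,0,0) is terminal -1 (O); from (1,1,1) depth 7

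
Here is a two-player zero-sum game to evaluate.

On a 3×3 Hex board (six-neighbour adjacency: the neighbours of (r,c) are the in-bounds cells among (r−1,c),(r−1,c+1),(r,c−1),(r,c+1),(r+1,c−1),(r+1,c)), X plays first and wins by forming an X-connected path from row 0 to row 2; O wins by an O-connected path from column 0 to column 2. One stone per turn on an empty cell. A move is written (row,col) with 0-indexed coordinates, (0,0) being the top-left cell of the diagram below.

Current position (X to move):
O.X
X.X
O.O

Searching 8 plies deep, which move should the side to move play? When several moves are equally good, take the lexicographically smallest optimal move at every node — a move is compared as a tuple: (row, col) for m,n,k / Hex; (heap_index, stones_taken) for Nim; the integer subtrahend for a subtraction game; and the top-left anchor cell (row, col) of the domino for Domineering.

X's best at [O.X/X.X/O.O]: (2,1)

[O.X/X.X/O.O] X move#1: (0,1):-1/OXX/X.X/O.O, (1,1):-1/O.X/XXX/O.O, (2,1):+1/O.X/X.X/OXO*
[O.X/X.X/OXO] end (terminal -1, O#2); searched O.X/X.X/O.O to 8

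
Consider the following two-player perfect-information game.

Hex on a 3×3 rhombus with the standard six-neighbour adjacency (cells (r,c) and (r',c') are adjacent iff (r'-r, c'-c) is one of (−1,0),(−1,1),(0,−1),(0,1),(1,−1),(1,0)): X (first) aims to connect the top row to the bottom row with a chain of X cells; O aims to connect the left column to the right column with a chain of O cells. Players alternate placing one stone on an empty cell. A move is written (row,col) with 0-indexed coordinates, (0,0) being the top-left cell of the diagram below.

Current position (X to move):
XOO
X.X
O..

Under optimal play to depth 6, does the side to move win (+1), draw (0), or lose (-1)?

ply 1, X at XOO/X.X/O.. | (1,1)=+1→XOO/XXX/O..*; (2,1)=-1→XOO/X.X/OX.; (2,2)=-1→XOO/X.X/O.X
ply 2, O at XOO/XXX/O.. | (2,1)=-1→XOO/XXX/OO.*; (2,2)=-1→XOO/XXX/O.O
ply 3, X at XOO/XXX/OO. | (2,2)=+1→XOO/XXX/OOX*
ply 4: XOO/XXX/OOX is terminal -1 (O); from XOO/X.X/O.. depth 6

value(XOO/X.X/O.., X) = +1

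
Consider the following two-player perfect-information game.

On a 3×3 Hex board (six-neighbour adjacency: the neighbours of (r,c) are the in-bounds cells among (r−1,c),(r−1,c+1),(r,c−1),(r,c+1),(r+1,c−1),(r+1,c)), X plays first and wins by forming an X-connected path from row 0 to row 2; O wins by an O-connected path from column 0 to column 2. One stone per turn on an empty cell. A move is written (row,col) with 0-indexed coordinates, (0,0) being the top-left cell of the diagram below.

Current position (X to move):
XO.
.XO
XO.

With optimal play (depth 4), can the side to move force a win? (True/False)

X winning at [XO./.XO/XO.]: True

[XO./.XO/XO.] X move#1: (0,2):+1/XOX/.XO/XO.*, (1,0):+1/XO./XXO/XO., (2,2):+1/XO./.XO/XOX
[XOX/.XO/XO.] end (terminal -1, O#2); searched XO./.XO/XO. to 4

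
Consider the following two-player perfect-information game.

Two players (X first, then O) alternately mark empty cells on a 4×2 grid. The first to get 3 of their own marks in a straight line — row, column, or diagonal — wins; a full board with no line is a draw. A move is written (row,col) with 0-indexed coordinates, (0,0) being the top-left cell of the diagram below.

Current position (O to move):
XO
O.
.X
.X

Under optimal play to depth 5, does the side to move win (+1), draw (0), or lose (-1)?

[XO/O./.X/.X] O move#1: (1,1):+0/XO/OO/.X/.X*, (2,0):-1/XO/O./OX/.X, (3,0):-1/XO/O./.X/OX
[XO/OO/.X/.X] X move#2: (2,0):+0/XO/OO/XX/.X*, (3,0):+0/XO/OO/.X/XX
[XO/OO/XX/.X] O move#3: (3,0):+0/XO/OO/XX/OX*
[XO/OO/XX/OX] end (terminal +0, X#4); searched XO/O./.X/.X to 5

value(XO/O./.X/.X, O) = 0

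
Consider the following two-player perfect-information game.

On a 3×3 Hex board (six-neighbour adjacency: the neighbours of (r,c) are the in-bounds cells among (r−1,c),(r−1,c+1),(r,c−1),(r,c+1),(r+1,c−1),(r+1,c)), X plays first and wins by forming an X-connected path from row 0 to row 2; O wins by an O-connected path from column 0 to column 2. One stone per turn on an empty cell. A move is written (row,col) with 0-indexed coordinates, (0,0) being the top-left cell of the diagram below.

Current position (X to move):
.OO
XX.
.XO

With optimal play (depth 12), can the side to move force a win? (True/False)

X winning at [.OO/XX./.XO]: True

ply 1, X at .OO/XX./.XO | (0,0)=+1→XOO/XX./.XO*; (1,2)=-1→.OO/XXX/.XO; (2,0)=-1→.OO/XX./XXO
ply 2: XOO/XX./.XO is terminal -1 (O); from .OO/XX./.XO depth 12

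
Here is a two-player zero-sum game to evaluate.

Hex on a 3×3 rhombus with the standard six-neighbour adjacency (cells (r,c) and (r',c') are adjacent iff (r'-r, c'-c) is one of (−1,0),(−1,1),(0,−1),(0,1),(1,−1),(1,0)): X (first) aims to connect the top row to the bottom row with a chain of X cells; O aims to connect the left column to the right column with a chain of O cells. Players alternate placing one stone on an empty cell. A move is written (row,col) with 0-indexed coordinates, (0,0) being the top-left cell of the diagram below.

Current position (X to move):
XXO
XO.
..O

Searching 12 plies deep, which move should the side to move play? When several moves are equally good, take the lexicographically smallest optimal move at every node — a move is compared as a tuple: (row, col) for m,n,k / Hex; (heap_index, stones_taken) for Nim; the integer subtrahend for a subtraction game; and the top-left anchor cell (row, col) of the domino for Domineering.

p1 X@[XXO/XO./..O]: (1,2)[XXO/XOX/..O]-1 (2,0)[XXO/XO./X.O]+1* (2,1)[XXO/XO./.XO]-1
p2 O@[XXO/XO./X.O] terminal -1; root [XXO/XO./..O] d12

X's best at [XXO/XO./..O]: (2,0)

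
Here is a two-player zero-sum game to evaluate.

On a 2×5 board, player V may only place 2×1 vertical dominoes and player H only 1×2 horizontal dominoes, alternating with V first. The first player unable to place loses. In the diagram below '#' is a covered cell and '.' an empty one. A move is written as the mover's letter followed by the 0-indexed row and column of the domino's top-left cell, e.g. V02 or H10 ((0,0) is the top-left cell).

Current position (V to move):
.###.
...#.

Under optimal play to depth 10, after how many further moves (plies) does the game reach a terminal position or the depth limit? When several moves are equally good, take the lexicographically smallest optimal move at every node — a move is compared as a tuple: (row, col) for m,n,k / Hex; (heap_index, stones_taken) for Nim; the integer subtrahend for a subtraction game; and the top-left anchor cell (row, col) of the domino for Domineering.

[.###./...#.] V move#1: V00:+1/####./#..#.*, V04:-1/.####/...##
[####./#..#.] H move#2: H11:-1/####./####.*
[####./####.] V move#3: V04:+1/#####/#####*
[#####/#####] end (terminal -1, H#4); searched .###./...#. to 10

PV length from [.###./...#.]: 3 plies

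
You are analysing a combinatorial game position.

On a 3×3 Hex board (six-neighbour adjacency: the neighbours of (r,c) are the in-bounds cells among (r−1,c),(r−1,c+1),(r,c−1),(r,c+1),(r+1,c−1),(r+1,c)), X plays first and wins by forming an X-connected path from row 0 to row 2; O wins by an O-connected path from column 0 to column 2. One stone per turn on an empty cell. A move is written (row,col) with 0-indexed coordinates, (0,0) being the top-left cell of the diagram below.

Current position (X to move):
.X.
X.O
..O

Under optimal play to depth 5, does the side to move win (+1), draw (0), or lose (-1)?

[.X./X.O/..O] X move#1: (0,0):-1/XX./X.O/..O, (0,2):-1/.XX/X.O/..O, (1,1):+1/.X./XXO/..O*, (2,0):+1/.X./X.O/X.O, (2,1):+1/.X./X.O/.XO
[.X./XXO/..O] O move#2: (0,0):-1/OX./XXO/..O*, (0,2):-1/.XO/XXO/..O, (2,0):-1/.X./XXO/O.O, (2,1):-1/.X./XXO/.OO
[OX./XXO/..O] X move#3: (0,2):+1/OXX/XXO/..O*, (2,0):+1/OX./XXO/X.O, (2,1):+1/OX./XXO/.XO
[OXX/XXO/..O] O move#4: (2,0):-1/OXX/XXO/O.O*, (2,1):-1/OXX/XXO/.OO
[OXX/XXO/O.O] X move#5: (2,1):+1/OXX/XXO/OXO*
[OXX/XXO/OXO] end (terminal -1, O#6); searched .X./X.O/..O to 5

value(.X./X.O/..O, X) = +1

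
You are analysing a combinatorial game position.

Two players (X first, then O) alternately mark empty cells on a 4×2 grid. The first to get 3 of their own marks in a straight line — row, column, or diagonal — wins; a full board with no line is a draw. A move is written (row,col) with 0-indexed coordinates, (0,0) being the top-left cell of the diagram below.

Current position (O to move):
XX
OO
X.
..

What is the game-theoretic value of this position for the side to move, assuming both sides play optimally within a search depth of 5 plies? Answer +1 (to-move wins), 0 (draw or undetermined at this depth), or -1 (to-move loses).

ply 1, O at XX/OO/X./.. | (2,1)=+0→XX/OO/XO/..*; (3,0)=+0→XX/OO/X./O.; (3,1)=+0→XX/OO/X./.O
ply 2, X at XX/OO/XO/.. | (3,0)=-1→XX/OO/XO/X.; (3,1)=+0→XX/OO/XO/.X*
ply 3, O at XX/OO/XO/.X | (3,0)=+0→XX/OO/XO/OX*
ply 4: XX/OO/XO/OX is terminal +0 (X); from XX/OO/X./.. depth 5

value(XX/OO/X./.., O) = 0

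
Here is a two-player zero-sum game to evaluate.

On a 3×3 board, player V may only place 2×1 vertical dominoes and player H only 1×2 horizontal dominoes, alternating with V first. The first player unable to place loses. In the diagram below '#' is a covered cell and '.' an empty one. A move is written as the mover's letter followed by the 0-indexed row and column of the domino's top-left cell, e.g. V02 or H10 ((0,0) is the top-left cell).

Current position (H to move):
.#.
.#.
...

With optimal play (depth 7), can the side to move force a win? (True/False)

H winning at [.#./.#./...]: False

[.#./.#./...] H move#1: H20:-1/.#./.#./##.*, H21:-1/.#./.#./.##
[.#./.#./##.] V move#2: V00:+1/##./##./##.*, V02:+1/.##/.##/##., V12:+1/.#./.##/###
[##./##./##.] end (terminal -1, H#3); searched .#./.#./... to 7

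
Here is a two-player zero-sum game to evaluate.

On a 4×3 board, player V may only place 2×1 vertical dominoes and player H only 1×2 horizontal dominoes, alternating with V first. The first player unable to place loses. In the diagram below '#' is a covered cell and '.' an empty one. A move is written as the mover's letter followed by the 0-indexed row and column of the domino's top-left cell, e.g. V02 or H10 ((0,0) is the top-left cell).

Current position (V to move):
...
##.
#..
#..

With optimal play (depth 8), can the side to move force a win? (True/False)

[.../##./#../#..] V move#1: V02:-1/..#/###/#../#.., V12:-1/.../###/#.#/#.., V21:+1/.../##./##./##.*, V22:+1/.../##./#.#/#.#
[.../##./##./##.] H move#2: H00:-1/##./##./##./##.*, H01:-1/.##/##./##./##.
[##./##./##./##.] V move#3: V02:+1/###/###/##./##.*, V12:+1/##./###/###/##., V22:+1/##./##./###/###
[###/###/##./##.] end (terminal -1, H#4); searched .../##./#../#.. to 8

V winning at [.../##./#../#..]: True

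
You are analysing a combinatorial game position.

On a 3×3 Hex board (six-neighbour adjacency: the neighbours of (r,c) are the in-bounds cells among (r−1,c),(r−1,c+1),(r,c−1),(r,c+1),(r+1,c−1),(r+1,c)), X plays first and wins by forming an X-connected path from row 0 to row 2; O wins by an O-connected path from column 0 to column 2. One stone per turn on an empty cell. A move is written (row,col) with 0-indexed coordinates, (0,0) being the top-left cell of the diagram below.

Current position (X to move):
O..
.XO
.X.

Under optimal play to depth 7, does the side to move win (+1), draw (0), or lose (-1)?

value(O../.XO/.X., X) = +1

ply 1, X at O../.XO/.X. | (0,1)=+1→OX./.XO/.X.*; (0,2)=+1→O.X/.XO/.X.; (1,0)=+1→O../XXO/.X.; (2,0)=+1→O../.XO/XX.; (2,2)=+1→O../.XO/.XX
ply 2: OX./.XO/.X. is terminal -1 (O); from O../.XO/.X. depth 7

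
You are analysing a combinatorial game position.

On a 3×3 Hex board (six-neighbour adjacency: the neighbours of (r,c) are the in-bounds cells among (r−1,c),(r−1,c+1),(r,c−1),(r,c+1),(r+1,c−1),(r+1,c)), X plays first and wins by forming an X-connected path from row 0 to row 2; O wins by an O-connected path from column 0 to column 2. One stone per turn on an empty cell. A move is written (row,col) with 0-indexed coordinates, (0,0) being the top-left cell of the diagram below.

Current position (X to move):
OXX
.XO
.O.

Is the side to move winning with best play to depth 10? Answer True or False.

X winning at [OXX/.XO/.O.]: True

ply 1, X at OXX/.XO/.O. | (1,0)=-1→OXX/XXO/.O.; (2,0)=+1→OXX/.XO/XO.*; (2,2)=-1→OXX/.XO/.OX
ply 2: OXX/.XO/XO. is terminal -1 (O); from OXX/.XO/.O. depth 10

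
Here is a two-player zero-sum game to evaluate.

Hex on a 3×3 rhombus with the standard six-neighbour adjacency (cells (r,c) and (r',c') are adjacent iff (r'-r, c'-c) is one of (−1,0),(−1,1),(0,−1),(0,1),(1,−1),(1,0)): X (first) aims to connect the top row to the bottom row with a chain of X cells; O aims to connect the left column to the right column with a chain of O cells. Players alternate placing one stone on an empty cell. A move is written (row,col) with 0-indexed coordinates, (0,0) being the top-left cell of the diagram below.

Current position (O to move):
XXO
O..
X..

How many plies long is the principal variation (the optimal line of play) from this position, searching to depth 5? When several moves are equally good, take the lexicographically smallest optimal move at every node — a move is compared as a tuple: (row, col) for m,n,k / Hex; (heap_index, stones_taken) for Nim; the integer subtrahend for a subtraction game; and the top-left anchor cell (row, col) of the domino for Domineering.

[XXO/O../X..] O move#1: (1,1):+1/XXO/OO./X..*, (1,2):-1/XXO/O.O/X.., (2,1):-1/XXO/O../XO., (2,2):-1/XXO/O../X.O
[XXO/OO./X..] end (terminal -1, X#2); searched XXO/O../X.. to 5

PV length from [XXO/O../X..]: 1 ply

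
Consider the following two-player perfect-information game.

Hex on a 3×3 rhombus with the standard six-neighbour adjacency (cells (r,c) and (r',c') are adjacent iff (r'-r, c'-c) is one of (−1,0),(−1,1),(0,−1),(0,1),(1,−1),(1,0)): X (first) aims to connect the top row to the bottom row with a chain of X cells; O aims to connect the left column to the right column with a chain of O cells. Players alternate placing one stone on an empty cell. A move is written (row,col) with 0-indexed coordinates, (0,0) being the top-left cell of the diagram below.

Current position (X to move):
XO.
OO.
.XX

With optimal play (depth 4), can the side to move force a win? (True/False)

[XO./OO./.XX] X move#1: (0,2):-1/XOX/OO./.XX*, (1,2):-1/XO./OOX/.XX, (2,0):-1/XO./OO./XXX
[XOX/OO./.XX] O move#2: (1,2):+1/XOX/OOO/.XX*, (2,0):-1/XOX/OO./OXX
[XOX/OOO/.XX] end (terminal -1, X#3); searched XO./OO./.XX to 4

X winning at [XO./OO./.XX]: False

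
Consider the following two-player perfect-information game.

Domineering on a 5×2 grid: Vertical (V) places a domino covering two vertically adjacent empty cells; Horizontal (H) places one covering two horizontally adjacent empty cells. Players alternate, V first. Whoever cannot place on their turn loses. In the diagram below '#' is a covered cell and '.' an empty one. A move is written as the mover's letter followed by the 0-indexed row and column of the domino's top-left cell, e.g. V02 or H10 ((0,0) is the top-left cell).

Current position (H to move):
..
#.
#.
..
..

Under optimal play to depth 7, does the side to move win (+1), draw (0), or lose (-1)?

value(../#./#./../.., H) = +1

[../#./#./../..] H move#1: H00:-1/##/#./#./../.., H30:+1/../#./#./##/..*, H40:+1/../#./#./../##
[../#./#./##/..] V move#2: V01:-1/.#/##/#./##/..*, V11:-1/../##/##/##/..
[.#/##/#./##/..] H move#3: H40:+1/.#/##/#./##/##*
[.#/##/#./##/##] end (terminal -1, V#4); searched ../#./#./../.. to 7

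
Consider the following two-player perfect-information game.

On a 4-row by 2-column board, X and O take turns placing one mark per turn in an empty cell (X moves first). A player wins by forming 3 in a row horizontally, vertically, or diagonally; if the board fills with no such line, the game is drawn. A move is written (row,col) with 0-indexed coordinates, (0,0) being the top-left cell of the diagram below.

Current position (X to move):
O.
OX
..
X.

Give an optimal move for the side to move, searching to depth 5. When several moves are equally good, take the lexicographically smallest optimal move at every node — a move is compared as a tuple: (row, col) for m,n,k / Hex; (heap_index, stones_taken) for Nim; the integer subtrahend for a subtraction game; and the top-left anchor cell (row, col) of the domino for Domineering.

X's best at [O./OX/../X.]: (2,0)

[O./OX/../X.] X move#1: (0,1):-1/OX/OX/../X., (2,0):+0/O./OX/X./X.*, (2,1):-1/O./OX/.X/X., (3,1):-1/O./OX/../XX
[O./OX/X./X.] O move#2: (0,1):+0/OO/OX/X./X.*, (2,1):+0/O./OX/XO/X., (3,1):+0/O./OX/X./XO
[OO/OX/X./X.] X move#3: (2,1):+0/OO/OX/XX/X.*, (3,1):+0/OO/OX/X./XX
[OO/OX/XX/X.] O move#4: (3,1):+0/OO/OX/XX/XO*
[OO/OX/XX/XO] end (terminal +0, X#5); searched O./OX/../X. to 5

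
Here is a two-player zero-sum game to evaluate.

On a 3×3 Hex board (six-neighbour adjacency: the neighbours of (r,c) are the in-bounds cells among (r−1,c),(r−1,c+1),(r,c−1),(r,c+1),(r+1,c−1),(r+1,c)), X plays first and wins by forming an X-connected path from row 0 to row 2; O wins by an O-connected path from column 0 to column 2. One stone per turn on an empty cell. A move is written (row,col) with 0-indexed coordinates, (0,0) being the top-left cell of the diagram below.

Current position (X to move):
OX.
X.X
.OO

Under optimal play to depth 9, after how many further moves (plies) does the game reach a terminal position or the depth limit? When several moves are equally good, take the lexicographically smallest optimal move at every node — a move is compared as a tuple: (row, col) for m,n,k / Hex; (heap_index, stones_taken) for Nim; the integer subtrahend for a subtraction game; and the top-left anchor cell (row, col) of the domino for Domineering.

PV length from [OX./X.X/.OO]: 1 ply

p1 X@[OX./X.X/.OO]: (0,2)[OXX/X.X/.OO]-1 (1,1)[OX./XXX/.OO]-1 (2,0)[OX./X.X/XOO]+1*
p2 O@[OX./X.X/XOO] terminal -1; root [OX./X.X/.OO] d9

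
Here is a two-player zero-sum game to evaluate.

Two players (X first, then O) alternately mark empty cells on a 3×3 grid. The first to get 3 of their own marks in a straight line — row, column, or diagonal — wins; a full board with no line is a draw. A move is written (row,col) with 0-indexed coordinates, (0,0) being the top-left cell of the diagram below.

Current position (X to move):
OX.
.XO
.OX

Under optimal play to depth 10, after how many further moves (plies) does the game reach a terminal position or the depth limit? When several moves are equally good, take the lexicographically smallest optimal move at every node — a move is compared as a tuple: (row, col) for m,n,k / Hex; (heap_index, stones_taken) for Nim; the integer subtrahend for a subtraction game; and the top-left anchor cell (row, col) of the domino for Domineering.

ply 1, X at OX./.XO/.OX | (0,2)=+0→OXX/.XO/.OX*; (1,0)=+0→OX./XXO/.OX; (2,0)=+0→OX./.XO/XOX
ply 2, O at OXX/.XO/.OX | (1,0)=-1→OXX/OXO/.OX; (2,0)=+0→OXX/.XO/OOX*
ply 3, X at OXX/.XO/OOX | (1,0)=+0→OXX/XXO/OOX*
ply 4: OXX/XXO/OOX is terminal +0 (O); from OX./.XO/.OX depth 10

PV length from [OX./.XO/.OX]: 3 plies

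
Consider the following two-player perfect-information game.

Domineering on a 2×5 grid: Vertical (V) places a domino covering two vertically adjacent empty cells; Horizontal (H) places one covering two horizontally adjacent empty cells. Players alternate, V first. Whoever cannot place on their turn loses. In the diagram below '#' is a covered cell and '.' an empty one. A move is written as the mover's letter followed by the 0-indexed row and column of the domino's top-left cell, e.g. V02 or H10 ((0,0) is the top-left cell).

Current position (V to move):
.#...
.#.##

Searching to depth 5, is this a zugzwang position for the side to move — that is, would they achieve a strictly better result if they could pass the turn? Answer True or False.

zugzwang(.#.../.#.##, V) = False

ply 1, V at .#.../.#.## | V00=-1→##.../##.##; V02=+1→.##../.####*
ply 2, H at .##../.#### | H03=-1→.####/.####*
ply 3, V at .####/.#### | V00=+1→#####/#####*
ply 4: #####/##### is terminal -1 (H); from .#.../.#.## depth 5
pass branch (H moves first from the same position):
  | ply 1, H at .#.../.#.## | H02=-1→.###./.#.##*; H03=-1→.#.##/.#.##
  | ply 2, V at .###./.#.## | V00=+1→####./##.##*
  | ply 3: ####./##.## is terminal -1 (H); from .#.../.#.## depth 5
V moving scores +1; V passing scores +1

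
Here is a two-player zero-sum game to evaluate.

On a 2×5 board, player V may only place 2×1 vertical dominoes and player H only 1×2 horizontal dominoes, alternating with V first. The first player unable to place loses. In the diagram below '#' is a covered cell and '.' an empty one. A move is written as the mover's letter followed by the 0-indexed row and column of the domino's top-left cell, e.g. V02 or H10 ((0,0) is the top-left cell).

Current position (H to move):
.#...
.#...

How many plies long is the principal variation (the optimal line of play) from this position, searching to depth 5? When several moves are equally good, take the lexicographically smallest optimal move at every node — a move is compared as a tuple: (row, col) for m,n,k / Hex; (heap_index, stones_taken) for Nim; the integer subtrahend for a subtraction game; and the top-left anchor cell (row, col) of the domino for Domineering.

PV length from [.#.../.#...]: 4 plies

[.#.../.#...] H move#1: H02:-1/.###./.#...*, H03:-1/.#.##/.#..., H12:-1/.#.../.###., H13:-1/.#.../.#.##
[.###./.#...] V move#2: V00:-1/####./##..., V04:+1/.####/.#..#*
[.####/.#..#] H move#3: H12:-1/.####/.####*
[.####/.####] V move#4: V00:+1/#####/#####*
[#####/#####] end (terminal -1, H#5); searched .#.../.#... to 5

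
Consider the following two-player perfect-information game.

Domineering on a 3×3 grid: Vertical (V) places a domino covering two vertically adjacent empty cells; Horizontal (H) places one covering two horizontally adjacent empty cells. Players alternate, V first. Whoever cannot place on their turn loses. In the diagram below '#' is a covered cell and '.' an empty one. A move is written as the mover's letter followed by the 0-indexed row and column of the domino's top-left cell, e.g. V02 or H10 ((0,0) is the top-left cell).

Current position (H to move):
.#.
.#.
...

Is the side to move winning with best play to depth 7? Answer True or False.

ply 1, H at .#./.#./... | H20=-1→.#./.#./##.*; H21=-1→.#./.#./.##
ply 2, V at .#./.#./##. | V00=+1→##./##./##.*; V02=+1→.##/.##/##.; V12=+1→.#./.##/###
ply 3: ##./##./##. is terminal -1 (H); from .#./.#./... depth 7

H winning at [.#./.#./...]: False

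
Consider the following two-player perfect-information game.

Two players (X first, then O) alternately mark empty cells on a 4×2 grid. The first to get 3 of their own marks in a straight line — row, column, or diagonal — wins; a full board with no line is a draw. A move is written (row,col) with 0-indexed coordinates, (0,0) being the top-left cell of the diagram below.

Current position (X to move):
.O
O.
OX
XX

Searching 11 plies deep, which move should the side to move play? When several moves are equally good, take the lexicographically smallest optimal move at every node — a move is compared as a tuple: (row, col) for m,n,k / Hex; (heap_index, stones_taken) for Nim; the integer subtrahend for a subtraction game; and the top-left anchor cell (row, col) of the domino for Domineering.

X's best at [.O/O./OX/XX]: (1,1)

p1 X@[.O/O./OX/XX]: (0,0)[XO/O./OX/XX]+0 (1,1)[.O/OX/OX/XX]+1*
p2 O@[.O/OX/OX/XX] terminal -1; root [.O/O./OX/XX] d11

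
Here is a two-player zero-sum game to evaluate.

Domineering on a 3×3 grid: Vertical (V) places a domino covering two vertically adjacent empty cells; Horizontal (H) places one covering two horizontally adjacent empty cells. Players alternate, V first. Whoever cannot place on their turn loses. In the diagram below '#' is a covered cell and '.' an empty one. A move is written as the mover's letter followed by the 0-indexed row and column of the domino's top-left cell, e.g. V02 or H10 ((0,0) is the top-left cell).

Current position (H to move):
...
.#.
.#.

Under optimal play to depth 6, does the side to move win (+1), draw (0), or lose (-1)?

value(.../.#./.#., H) = -1

p1 H@[.../.#./.#.]: H00[##./.#./.#.]-1* H01[.##/.#./.#.]-1
p2 V@[##./.#./.#.]: V02[###/.##/.#.]+1* V10[##./##./##.]+1 V12[##./.##/.##]+1
p3 H@[###/.##/.#.] terminal -1; root [.../.#./.#.] d6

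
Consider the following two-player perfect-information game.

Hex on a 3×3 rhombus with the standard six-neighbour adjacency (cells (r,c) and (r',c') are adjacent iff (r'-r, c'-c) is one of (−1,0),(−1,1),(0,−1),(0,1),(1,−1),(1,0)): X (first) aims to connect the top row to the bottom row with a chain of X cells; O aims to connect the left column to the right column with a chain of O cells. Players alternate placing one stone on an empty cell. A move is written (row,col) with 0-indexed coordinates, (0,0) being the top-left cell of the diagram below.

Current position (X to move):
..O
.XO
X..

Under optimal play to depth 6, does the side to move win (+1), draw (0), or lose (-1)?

p1 X@[..O/.XO/X..]: (0,0)[X.O/.XO/X..]+1* (0,1)[.XO/.XO/X..]+1 (1,0)[..O/XXO/X..]+1 (2,1)[..O/.XO/XX.]-1 (2,2)[..O/.XO/X.X]-1
p2 O@[X.O/.XO/X..]: (0,1)[XOO/.XO/X..]-1* (1,0)[X.O/OXO/X..]-1 (2,1)[X.O/.XO/XO.]-1 (2,2)[X.O/.XO/X.O]-1
p3 X@[XOO/.XO/X..]: (1,0)[XOO/XXO/X..]+1* (2,1)[XOO/.XO/XX.]-1 (2,2)[XOO/.XO/X.X]-1
p4 O@[XOO/XXO/X..] terminal -1; root [..O/.XO/X..] d6

value(..O/.XO/X.., X) = +1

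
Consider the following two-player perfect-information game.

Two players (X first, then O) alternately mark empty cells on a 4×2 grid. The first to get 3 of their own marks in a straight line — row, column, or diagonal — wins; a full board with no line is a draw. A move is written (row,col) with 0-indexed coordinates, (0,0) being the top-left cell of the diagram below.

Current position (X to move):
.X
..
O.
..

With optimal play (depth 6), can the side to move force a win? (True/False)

X winning at [.X/../O./..]: False

[.X/../O./..] X move#1: (0,0):+0/XX/../O./..*, (1,0):+0/.X/X./O./.., (1,1):+0/.X/.X/O./.., (2,1):+0/.X/../OX/.., (3,0):+0/.X/../O./X., (3,1):-1/.X/../O./.X
[XX/../O./..] O move#2: (1,0):+0/XX/O./O./..*, (1,1):+0/XX/.O/O./.., (2,1):+0/XX/../OO/.., (3,0):+0/XX/../O./O., (3,1):+0/XX/../O./.O
[XX/O./O./..] X move#3: (1,1):-1/XX/OX/O./.., (2,1):-1/XX/O./OX/.., (3,0):+0/XX/O./O./X.*, (3,1):-1/XX/O./O./.X
[XX/O./O./X.] O move#4: (1,1):+0/XX/OO/O./X.*, (2,1):+0/XX/O./OO/X., (3,1):+0/XX/O./O./XO
[XX/OO/O./X.] X move#5: (2,1):+0/XX/OO/OX/X.*, (3,1):+0/XX/OO/O./XX
[XX/OO/OX/X.] O move#6: (3,1):+0/XX/OO/OX/XO*
[XX/OO/OX/XO] end (terminal +0, X#7); searched .X/../O./.. to 6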